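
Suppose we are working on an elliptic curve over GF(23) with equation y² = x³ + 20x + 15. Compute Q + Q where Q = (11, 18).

(9, 2)

tangent at (11, 18): λ = (3·11² + 20)/(2·18) ≡ 15/13. 13⁻¹ ≡ 16 (mod 23) since 13·16 = 208 ≡ 1, so λ ≡ 15·16 ≡ 10.
  x = λ² - 11 - 11 = 100 - 22 ≡ 9; y = λ·(11 - 9) - 18 ≡ 2. → (9, 2)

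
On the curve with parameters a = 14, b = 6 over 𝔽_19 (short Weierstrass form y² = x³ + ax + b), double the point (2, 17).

tangent at (2, 17): λ = (3·2² + 14)/(2·17) ≡ 7/15. 15⁻¹ ≡ 14 (mod 19), so λ ≡ 7·14 ≡ 3.
  x = λ² - 2 - 2 = 9 - 4 ≡ 5; y = λ·(2 - 5) - 17 ≡ 12. → (5, 12)

(5, 12)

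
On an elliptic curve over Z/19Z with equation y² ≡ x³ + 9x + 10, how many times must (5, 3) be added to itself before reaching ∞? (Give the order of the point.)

11

2P: tangent at (5, 3): λ = (3·5² + 9)/(2·3) ≡ 8/6. 6⁻¹ ≡ 16 (mod 19) since 6·16 = 96 ≡ 1, so λ ≡ 8·16 ≡ 14.
  x = λ² - 5 - 5 = 196 - 10 ≡ 15; y = λ·(5 - 15) - 3 ≡ 9. → (15, 9)
3P: (15, 9) + (5, 3). λ = (3 - 9)/(5 - 15) ≡ 13/9 mod 19. 9⁻¹ ≡ 17 (mod 19), so λ ≡ 12.
  x = λ² - 15 - 5 = 144 - 20 ≡ 10; y = λ·(15 - 10) - 9 ≡ 13. → (10, 13)
4P: (10, 13) + (5, 3). λ = (3 - 13)/(5 - 10) ≡ 9/14 mod 19. 14⁻¹ ≡ 15 (mod 19) since 14·15 = 210 ≡ 1, so λ ≡ 2.
  x = λ² - 10 - 5 = 4 - 15 ≡ 8; y = λ·(10 - 8) - 13 ≡ 10. → (8, 10)
5P: (8, 10) + (5, 3). λ = (3 - 10)/(5 - 8) ≡ 12/16 mod 19. 16⁻¹ ≡ 6 (mod 19), so λ ≡ 15.
  x = λ² - 8 - 5 = 225 - 13 ≡ 3; y = λ·(8 - 3) - 10 ≡ 8. → (3, 8)
6P: (3, 8) + (5, 3). λ = (3 - 8)/(5 - 3) ≡ 14/2 mod 19. 2⁻¹ ≡ 10 (mod 19) since 2·10 = 20 ≡ 1, so λ ≡ 7.
  x = λ² - 3 - 5 = 49 - 8 ≡ 3; y = λ·(3 - 3) - 8 ≡ 11. → (3, 11)
7P: (3, 11) + (5, 3). λ = (3 - 11)/(5 - 3) ≡ 11/2 mod 19. 2⁻¹ ≡ 10 (mod 19), so λ ≡ 15.
  x = λ² - 3 - 5 = 225 - 8 ≡ 8; y = λ·(3 - 8) - 11 ≡ 9. → (8, 9)
8P: (8, 9) + (5, 3). λ = (3 - 9)/(5 - 8) ≡ 13/16 mod 19. 16⁻¹ ≡ 6 (mod 19), so λ ≡ 2.
  x = λ² - 8 - 5 = 4 - 13 ≡ 10; y = λ·(8 - 10) - 9 ≡ 6. → (10, 6)
9P: (10, 6) + (5, 3). λ = (3 - 6)/(5 - 10) ≡ 16/14 mod 19. 14⁻¹ ≡ 15 (mod 19), so λ ≡ 12.
  x = λ² - 10 - 5 = 144 - 15 ≡ 15; y = λ·(10 - 15) - 6 ≡ 10. → (15, 10)
10P: (15, 10) + (5, 3). λ = (3 - 10)/(5 - 15) ≡ 12/9 mod 19. 9⁻¹ ≡ 17 (mod 19), so λ ≡ 14.
  x = λ² - 15 - 5 = 196 - 20 ≡ 5; y = λ·(15 - 5) - 10 ≡ 16. → (5, 16)
11P: (5, 16) + (5, 3): same x and y₁ ≡ -y₂, so the sum is ∞.
11P = ∞, so the order is 11.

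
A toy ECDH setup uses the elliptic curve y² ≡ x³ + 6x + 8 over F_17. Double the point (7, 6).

tangent at (7, 6): λ = (3·7² + 6)/(2·6) ≡ 0/12. 12⁻¹ ≡ 10 (mod 17), so λ ≡ 0·10 ≡ 0.
  x = λ² - 7 - 7 = 0 - 14 ≡ 3; y = λ·(7 - 3) - 6 ≡ 11. → (3, 11)

(3, 11)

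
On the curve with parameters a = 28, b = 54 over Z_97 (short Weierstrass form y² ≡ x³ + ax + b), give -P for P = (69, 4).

(69, 93)

-(69, 4) = (69, -4 mod 97) = (69, 93).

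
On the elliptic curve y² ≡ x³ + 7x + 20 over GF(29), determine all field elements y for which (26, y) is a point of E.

x³ + 7x + 20 = 17778 ≡ 1 (mod 29).
Square roots of 1 mod 29: 1 and 28 (since 1² = 1 ≡ 1).

1, 28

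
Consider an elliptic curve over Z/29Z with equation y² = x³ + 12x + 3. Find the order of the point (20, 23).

8

2P: tangent at (20, 23): λ = (3·20² + 12)/(2·23) ≡ 23/17. 17⁻¹ ≡ 12 (mod 29), so λ ≡ 23·12 ≡ 15.
  x = λ² - 20 - 20 = 225 - 40 ≡ 11; y = λ·(20 - 11) - 23 ≡ 25. → (11, 25)
3P: (11, 25) + (20, 23). λ = (23 - 25)/(20 - 11) ≡ 27/9 mod 29. 9⁻¹ ≡ 13 (mod 29) since 9·13 = 117 ≡ 1, so λ ≡ 3.
  x = λ² - 11 - 20 = 9 - 31 ≡ 7; y = λ·(11 - 7) - 25 ≡ 16. → (7, 16)
4P: (7, 16) + (20, 23). λ = (23 - 16)/(20 - 7) ≡ 7/13 mod 29. 13⁻¹ ≡ 9 (mod 29), so λ ≡ 5.
  x = λ² - 7 - 20 = 25 - 27 ≡ 27; y = λ·(7 - 27) - 16 ≡ 0. → (27, 0)
5P: (27, 0) + (20, 23). λ = (23 - 0)/(20 - 27) ≡ 23/22 mod 29. 22⁻¹ ≡ 4 (mod 29) since 22·4 = 88 ≡ 1, so λ ≡ 5.
  x = λ² - 27 - 20 = 25 - 47 ≡ 7; y = λ·(27 - 7) - 0 ≡ 13. → (7, 13)
6P: (7, 13) + (20, 23). λ = (23 - 13)/(20 - 7) ≡ 10/13 mod 29. 13⁻¹ ≡ 9 (mod 29), so λ ≡ 3.
  x = λ² - 7 - 20 = 9 - 27 ≡ 11; y = λ·(7 - 11) - 13 ≡ 4. → (11, 4)
7P: (11, 4) + (20, 23). λ = (23 - 4)/(20 - 11) ≡ 19/9 mod 29. 9⁻¹ ≡ 13 (mod 29) since 9·13 = 117 ≡ 1, so λ ≡ 15.
  x = λ² - 11 - 20 = 225 - 31 ≡ 20; y = λ·(11 - 20) - 4 ≡ 6. → (20, 6)
8P: (20, 6) + (20, 23): same x and y₁ ≡ -y₂, so the sum is ∞.
8P = ∞, so the order is 8.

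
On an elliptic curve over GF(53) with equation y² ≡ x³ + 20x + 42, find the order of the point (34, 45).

2P: tangent at (34, 45): λ = (3·34² + 20)/(2·45) ≡ 43/37. 37⁻¹ ≡ 43 (mod 53) since 37·43 = 1591 ≡ 1, so λ ≡ 43·43 ≡ 47.
  x = λ² - 34 - 34 = 2209 - 68 ≡ 21; y = λ·(34 - 21) - 45 ≡ 36. → (21, 36)
3P: (21, 36) + (34, 45). λ = (45 - 36)/(34 - 21) ≡ 9/13 mod 53. 13⁻¹ ≡ 49 (mod 53), so λ ≡ 17.
  x = λ² - 21 - 34 = 289 - 55 ≡ 22; y = λ·(21 - 22) - 36 ≡ 0. → (22, 0)
4P: (22, 0) + (34, 45). λ = (45 - 0)/(34 - 22) ≡ 45/12 mod 53. 12⁻¹ ≡ 31 (mod 53) since 12·31 = 372 ≡ 1, so λ ≡ 17.
  x = λ² - 22 - 34 = 289 - 56 ≡ 21; y = λ·(22 - 21) - 0 ≡ 17. → (21, 17)
5P: (21, 17) + (34, 45). λ = (45 - 17)/(34 - 21) ≡ 28/13 mod 53. 13⁻¹ ≡ 49 (mod 53), so λ ≡ 47.
  x = λ² - 21 - 34 = 2209 - 55 ≡ 34; y = λ·(21 - 34) - 17 ≡ 8. → (34, 8)
6P: (34, 8) + (34, 45): same x and y₁ ≡ -y₂, so the sum is 𝒪.
6P = 𝒪, so the order is 6.

6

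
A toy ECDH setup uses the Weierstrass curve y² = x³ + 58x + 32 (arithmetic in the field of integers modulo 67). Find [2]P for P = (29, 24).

tangent at (29, 24): λ = (3·29² + 58)/(2·24) ≡ 35/48. 48⁻¹ ≡ 7 (mod 67), so λ ≡ 35·7 ≡ 44.
  x = λ² - 29 - 29 = 1936 - 58 ≡ 2; y = λ·(29 - 2) - 24 ≡ 25. → (2, 25)

(2, 25)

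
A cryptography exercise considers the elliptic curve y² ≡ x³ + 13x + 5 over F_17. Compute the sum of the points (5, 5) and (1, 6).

(10, 9)

(5, 5) + (1, 6). λ = (6 - 5)/(1 - 5) ≡ 1/13 mod 17. 13⁻¹ ≡ 4 (mod 17), so λ ≡ 4.
  x = λ² - 5 - 1 = 16 - 6 ≡ 10; y = λ·(5 - 10) - 5 ≡ 9. → (10, 9)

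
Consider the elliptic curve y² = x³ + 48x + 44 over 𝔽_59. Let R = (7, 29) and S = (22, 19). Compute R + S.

(7, 29) + (22, 19). λ = (19 - 29)/(22 - 7) ≡ 49/15 mod 59. 15⁻¹ ≡ 4 (mod 59) since 15·4 = 60 ≡ 1, so λ ≡ 19.
  x = λ² - 7 - 22 = 361 - 29 ≡ 37; y = λ·(7 - 37) - 29 ≡ 50. → (37, 50)

(37, 50)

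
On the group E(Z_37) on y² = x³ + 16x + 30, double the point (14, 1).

(8, 35)

tangent at (14, 1): λ = (3·14² + 16)/(2·1) ≡ 12/2. 2⁻¹ ≡ 19 (mod 37) since 2·19 = 38 ≡ 1, so λ ≡ 12·19 ≡ 6.
  x = λ² - 14 - 14 = 36 - 28 ≡ 8; y = λ·(14 - 8) - 1 ≡ 35. → (8, 35)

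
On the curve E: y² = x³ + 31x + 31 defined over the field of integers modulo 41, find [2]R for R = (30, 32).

(40, 32)

tangent at (30, 32): λ = (3·30² + 31)/(2·32) ≡ 25/23. 23⁻¹ ≡ 25 (mod 41) since 23·25 = 575 ≡ 1, so λ ≡ 25·25 ≡ 10.
  x = λ² - 30 - 30 = 100 - 60 ≡ 40; y = λ·(30 - 40) - 32 ≡ 32. → (40, 32)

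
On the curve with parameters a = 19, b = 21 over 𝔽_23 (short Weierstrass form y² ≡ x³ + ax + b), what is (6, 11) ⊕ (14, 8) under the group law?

(15, 1)

(6, 11) + (14, 8). λ = (8 - 11)/(14 - 6) ≡ 20/8 mod 23. 8⁻¹ ≡ 3 (mod 23), so λ ≡ 14.
  x = λ² - 6 - 14 = 196 - 20 ≡ 15; y = λ·(6 - 15) - 11 ≡ 1. → (15, 1)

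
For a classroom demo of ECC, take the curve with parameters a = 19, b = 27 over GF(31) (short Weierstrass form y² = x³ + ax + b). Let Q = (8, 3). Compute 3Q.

(9, 20)

Repeated addition: build up to 3Q.
2Q: tangent at (8, 3): λ = (3·8² + 19)/(2·3) ≡ 25/6. 6⁻¹ ≡ 26 (mod 31) since 6·26 = 156 ≡ 1, so λ ≡ 25·26 ≡ 30.
  x = λ² - 8 - 8 = 900 - 16 ≡ 16; y = λ·(8 - 16) - 3 ≡ 5. → (16, 5)
3Q: (16, 5) + (8, 3). λ = (3 - 5)/(8 - 16) ≡ 29/23 mod 31. 23⁻¹ ≡ 27 (mod 31), so λ ≡ 8.
  x = λ² - 16 - 8 = 64 - 24 ≡ 9; y = λ·(16 - 9) - 5 ≡ 20. → (9, 20)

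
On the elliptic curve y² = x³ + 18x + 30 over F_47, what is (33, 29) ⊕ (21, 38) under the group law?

(33, 29) + (21, 38). λ = (38 - 29)/(21 - 33) ≡ 9/35 mod 47. 35⁻¹ ≡ 43 (mod 47) since 35·43 = 1505 ≡ 1, so λ ≡ 11.
  x = λ² - 33 - 21 = 121 - 54 ≡ 20; y = λ·(33 - 20) - 29 ≡ 20. → (20, 20)

(20, 20)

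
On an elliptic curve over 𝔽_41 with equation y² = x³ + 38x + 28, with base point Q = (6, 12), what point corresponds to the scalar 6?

(32, 8)

Repeated addition: build up to 6Q.
2Q: tangent at (6, 12): λ = (3·6² + 38)/(2·12) ≡ 23/24. 24⁻¹ ≡ 12 (mod 41), so λ ≡ 23·12 ≡ 30.
  x = λ² - 6 - 6 = 900 - 12 ≡ 27; y = λ·(6 - 27) - 12 ≡ 14. → (27, 14)
3Q: (27, 14) + (6, 12). λ = (12 - 14)/(6 - 27) ≡ 39/20 mod 41. 20⁻¹ ≡ 39 (mod 41), so λ ≡ 4.
  x = λ² - 27 - 6 = 16 - 33 ≡ 24; y = λ·(27 - 24) - 14 ≡ 39. → (24, 39)
4Q: (24, 39) + (6, 12). λ = (12 - 39)/(6 - 24) ≡ 14/23 mod 41. 23⁻¹ ≡ 25 (mod 41) since 23·25 = 575 ≡ 1, so λ ≡ 22.
  x = λ² - 24 - 6 = 484 - 30 ≡ 3; y = λ·(24 - 3) - 39 ≡ 13. → (3, 13)
5Q: (3, 13) + (6, 12). λ = (12 - 13)/(6 - 3) ≡ 40/3 mod 41. 3⁻¹ ≡ 14 (mod 41) since 3·14 = 42 ≡ 1, so λ ≡ 27.
  x = λ² - 3 - 6 = 729 - 9 ≡ 23; y = λ·(3 - 23) - 13 ≡ 21. → (23, 21)
6Q: (23, 21) + (6, 12). λ = (12 - 21)/(6 - 23) ≡ 32/24 mod 41. 24⁻¹ ≡ 12 (mod 41) since 24·12 = 288 ≡ 1, so λ ≡ 15.
  x = λ² - 23 - 6 = 225 - 29 ≡ 32; y = λ·(23 - 32) - 21 ≡ 8. → (32, 8)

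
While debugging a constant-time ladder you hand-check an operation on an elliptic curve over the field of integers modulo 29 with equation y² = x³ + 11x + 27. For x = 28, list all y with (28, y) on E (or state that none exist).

none

x³ + 11x + 27 = 22287 ≡ 15 (mod 29).
15 is a non-residue mod 29; no y exists.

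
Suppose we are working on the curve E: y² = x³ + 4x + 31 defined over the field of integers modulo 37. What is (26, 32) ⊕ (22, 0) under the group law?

(26, 32) + (22, 0). λ = (0 - 32)/(22 - 26) ≡ 5/33 mod 37. 33⁻¹ ≡ 9 (mod 37) since 33·9 = 297 ≡ 1, so λ ≡ 8.
  x = λ² - 26 - 22 = 64 - 48 ≡ 16; y = λ·(26 - 16) - 32 ≡ 11. → (16, 11)

(16, 11)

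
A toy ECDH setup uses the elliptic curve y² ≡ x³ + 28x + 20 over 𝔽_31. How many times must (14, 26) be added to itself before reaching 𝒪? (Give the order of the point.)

2P: tangent at (14, 26): λ = (3·14² + 28)/(2·26) ≡ 27/21. 21⁻¹ ≡ 3 (mod 31) since 21·3 = 63 ≡ 1, so λ ≡ 27·3 ≡ 19.
  x = λ² - 14 - 14 = 361 - 28 ≡ 23; y = λ·(14 - 23) - 26 ≡ 20. → (23, 20)
3P: (23, 20) + (14, 26). λ = (26 - 20)/(14 - 23) ≡ 6/22 mod 31. 22⁻¹ ≡ 24 (mod 31) since 22·24 = 528 ≡ 1, so λ ≡ 20.
  x = λ² - 23 - 14 = 400 - 37 ≡ 22; y = λ·(23 - 22) - 20 ≡ 0. → (22, 0)
4P: (22, 0) + (14, 26). λ = (26 - 0)/(14 - 22) ≡ 26/23 mod 31. 23⁻¹ ≡ 27 (mod 31), so λ ≡ 20.
  x = λ² - 22 - 14 = 400 - 36 ≡ 23; y = λ·(22 - 23) - 0 ≡ 11. → (23, 11)
5P: (23, 11) + (14, 26). λ = (26 - 11)/(14 - 23) ≡ 15/22 mod 31. 22⁻¹ ≡ 24 (mod 31) since 22·24 = 528 ≡ 1, so λ ≡ 19.
  x = λ² - 23 - 14 = 361 - 37 ≡ 14; y = λ·(23 - 14) - 11 ≡ 5. → (14, 5)
6P: (14, 5) + (14, 26): same x and y₁ ≡ -y₂, so the sum is 𝒪.
6P = 𝒪, so the order is 6.

6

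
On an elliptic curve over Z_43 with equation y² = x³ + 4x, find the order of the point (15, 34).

2P: tangent at (15, 34): λ = (3·15² + 4)/(2·34) ≡ 34/25. 25⁻¹ ≡ 31 (mod 43) since 25·31 = 775 ≡ 1, so λ ≡ 34·31 ≡ 22.
  x = λ² - 15 - 15 = 484 - 30 ≡ 24; y = λ·(15 - 24) - 34 ≡ 26. → (24, 26)
3P: (24, 26) + (15, 34). λ = (34 - 26)/(15 - 24) ≡ 8/34 mod 43. 34⁻¹ ≡ 19 (mod 43), so λ ≡ 23.
  x = λ² - 24 - 15 = 529 - 39 ≡ 17; y = λ·(24 - 17) - 26 ≡ 6. → (17, 6)
4P: (17, 6) + (15, 34). λ = (34 - 6)/(15 - 17) ≡ 28/41 mod 43. 41⁻¹ ≡ 21 (mod 43), so λ ≡ 29.
  x = λ² - 17 - 15 = 841 - 32 ≡ 35; y = λ·(17 - 35) - 6 ≡ 31. → (35, 31)
5P: (35, 31) + (15, 34). λ = (34 - 31)/(15 - 35) ≡ 3/23 mod 43. 23⁻¹ ≡ 15 (mod 43) since 23·15 = 345 ≡ 1, so λ ≡ 2.
  x = λ² - 35 - 15 = 4 - 50 ≡ 40; y = λ·(35 - 40) - 31 ≡ 2. → (40, 2)
6P: (40, 2) + (15, 34). λ = (34 - 2)/(15 - 40) ≡ 32/18 mod 43. 18⁻¹ ≡ 12 (mod 43) since 18·12 = 216 ≡ 1, so λ ≡ 40.
  x = λ² - 40 - 15 = 1600 - 55 ≡ 40; y = λ·(40 - 40) - 2 ≡ 41. → (40, 41)
7P: (40, 41) + (15, 34). λ = (34 - 41)/(15 - 40) ≡ 36/18 mod 43. 18⁻¹ ≡ 12 (mod 43) since 18·12 = 216 ≡ 1, so λ ≡ 2.
  x = λ² - 40 - 15 = 4 - 55 ≡ 35; y = λ·(40 - 35) - 41 ≡ 12. → (35, 12)
8P: (35, 12) + (15, 34). λ = (34 - 12)/(15 - 35) ≡ 22/23 mod 43. 23⁻¹ ≡ 15 (mod 43), so λ ≡ 29.
  x = λ² - 35 - 15 = 841 - 50 ≡ 17; y = λ·(35 - 17) - 12 ≡ 37. → (17, 37)
9P: (17, 37) + (15, 34). λ = (34 - 37)/(15 - 17) ≡ 40/41 mod 43. 41⁻¹ ≡ 21 (mod 43), so λ ≡ 23.
  x = λ² - 17 - 15 = 529 - 32 ≡ 24; y = λ·(17 - 24) - 37 ≡ 17. → (24, 17)
10P: (24, 17) + (15, 34). λ = (34 - 17)/(15 - 24) ≡ 17/34 mod 43. 34⁻¹ ≡ 19 (mod 43), so λ ≡ 22.
  x = λ² - 24 - 15 = 484 - 39 ≡ 15; y = λ·(24 - 15) - 17 ≡ 9. → (15, 9)
11P: (15, 9) + (15, 34): same x and y₁ ≡ -y₂, so the sum is O.
11P = O, so the order is 11.

11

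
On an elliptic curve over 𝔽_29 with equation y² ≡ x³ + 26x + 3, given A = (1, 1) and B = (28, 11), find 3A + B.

First 3A:
Repeated addition: build up to 3A.
2A: tangent at (1, 1): λ = (3·1² + 26)/(2·1) ≡ 0/2. 2⁻¹ ≡ 15 (mod 29), so λ ≡ 0·15 ≡ 0.
  x = λ² - 1 - 1 = 0 - 2 ≡ 27; y = λ·(1 - 27) - 1 ≡ 28. → (27, 28)
3A: (27, 28) + (1, 1). λ = (1 - 28)/(1 - 27) ≡ 2/3 mod 29. 3⁻¹ ≡ 10 (mod 29), so λ ≡ 20.
  x = λ² - 27 - 1 = 400 - 28 ≡ 24; y = λ·(27 - 24) - 28 ≡ 3. → (24, 3)
3A = (24, 3).
Finally 3A + B:
(24, 3) + (28, 11). λ = (11 - 3)/(28 - 24) ≡ 8/4 mod 29. 4⁻¹ ≡ 22 (mod 29) since 4·22 = 88 ≡ 1, so λ ≡ 2.
  x = λ² - 24 - 28 = 4 - 52 ≡ 10; y = λ·(24 - 10) - 3 ≡ 25. → (10, 25)

(10, 25)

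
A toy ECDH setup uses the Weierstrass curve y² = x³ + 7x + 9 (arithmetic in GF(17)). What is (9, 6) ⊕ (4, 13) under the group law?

(9, 6) + (4, 13). λ = (13 - 6)/(4 - 9) ≡ 7/12 mod 17. 12⁻¹ ≡ 10 (mod 17), so λ ≡ 2.
  x = λ² - 9 - 4 = 4 - 13 ≡ 8; y = λ·(9 - 8) - 6 ≡ 13. → (8, 13)

(8, 13)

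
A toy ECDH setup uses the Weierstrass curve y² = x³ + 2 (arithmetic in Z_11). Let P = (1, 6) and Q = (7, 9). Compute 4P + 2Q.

First 4P:
Repeated addition: build up to 4P.
2P: tangent at (1, 6): λ = (3·1² + 0)/(2·6) ≡ 3/1. 1⁻¹ ≡ 1 (mod 11) since 1·1 = 1 ≡ 1, so λ ≡ 3·1 ≡ 3.
  x = λ² - 1 - 1 = 9 - 2 ≡ 7; y = λ·(1 - 7) - 6 ≡ 9. → (7, 9)
3P: (7, 9) + (1, 6). λ = (6 - 9)/(1 - 7) ≡ 8/5 mod 11. 5⁻¹ ≡ 9 (mod 11) since 5·9 = 45 ≡ 1, so λ ≡ 6.
  x = λ² - 7 - 1 = 36 - 8 ≡ 6; y = λ·(7 - 6) - 9 ≡ 8. → (6, 8)
4P: (6, 8) + (1, 6). λ = (6 - 8)/(1 - 6) ≡ 9/6 mod 11. 6⁻¹ ≡ 2 (mod 11) since 6·2 = 12 ≡ 1, so λ ≡ 7.
  x = λ² - 6 - 1 = 49 - 7 ≡ 9; y = λ·(6 - 9) - 8 ≡ 4. → (9, 4)
4P = (9, 4).
Next 2Q:
Repeated addition: build up to 2Q.
2Q: tangent at (7, 9): λ = (3·7² + 0)/(2·9) ≡ 4/7. 7⁻¹ ≡ 8 (mod 11) since 7·8 = 56 ≡ 1, so λ ≡ 4·8 ≡ 10.
  x = λ² - 7 - 7 = 100 - 14 ≡ 9; y = λ·(7 - 9) - 9 ≡ 4. → (9, 4)
2Q = (9, 4).
Finally 4P + 2Q:
tangent at (9, 4): λ = (3·9² + 0)/(2·4) ≡ 1/8. 8⁻¹ ≡ 7 (mod 11), so λ ≡ 1·7 ≡ 7.
  x = λ² - 9 - 9 = 49 - 18 ≡ 9; y = λ·(9 - 9) - 4 ≡ 7. → (9, 7)

(9, 7)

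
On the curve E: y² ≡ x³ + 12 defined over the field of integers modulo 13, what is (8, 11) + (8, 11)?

(0, 8)

tangent at (8, 11): λ = (3·8² + 0)/(2·11) ≡ 10/9. 9⁻¹ ≡ 3 (mod 13), so λ ≡ 10·3 ≡ 4.
  x = λ² - 8 - 8 = 16 - 16 ≡ 0; y = λ·(8 - 0) - 11 ≡ 8. → (0, 8)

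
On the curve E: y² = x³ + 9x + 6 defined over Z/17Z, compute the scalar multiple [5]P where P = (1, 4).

Double-and-add on 5 = (101)₂. Start with P = (1, 4) for the leading 1-bit.
double: tangent at (1, 4): λ = (3·1² + 9)/(2·4) ≡ 12/8. 8⁻¹ ≡ 15 (mod 17), so λ ≡ 12·15 ≡ 10.
  x = λ² - 1 - 1 = 100 - 2 ≡ 13; y = λ·(1 - 13) - 4 ≡ 12. → (13, 12)
double: tangent at (13, 12): λ = (3·13² + 9)/(2·12) ≡ 6/7. 7⁻¹ ≡ 5 (mod 17), so λ ≡ 6·5 ≡ 13.
  x = λ² - 13 - 13 = 169 - 26 ≡ 7; y = λ·(13 - 7) - 12 ≡ 15. → (7, 15)
add P: (7, 15) + (1, 4). λ = (4 - 15)/(1 - 7) ≡ 6/11 mod 17. 11⁻¹ ≡ 14 (mod 17) since 11·14 = 154 ≡ 1, so λ ≡ 16.
  x = λ² - 7 - 1 = 256 - 8 ≡ 10; y = λ·(7 - 10) - 15 ≡ 5. → (10, 5)

(10, 5)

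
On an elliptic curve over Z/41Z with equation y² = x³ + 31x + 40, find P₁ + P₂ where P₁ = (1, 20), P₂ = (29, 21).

(1, 20) + (29, 21). λ = (21 - 20)/(29 - 1) ≡ 1/28 mod 41. 28⁻¹ ≡ 22 (mod 41) since 28·22 = 616 ≡ 1, so λ ≡ 22.
  x = λ² - 1 - 29 = 484 - 30 ≡ 3; y = λ·(1 - 3) - 20 ≡ 18. → (3, 18)

(3, 18)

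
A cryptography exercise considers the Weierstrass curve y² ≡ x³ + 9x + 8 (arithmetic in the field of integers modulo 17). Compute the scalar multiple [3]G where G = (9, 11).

(12, 5)

Repeated addition: build up to 3G.
2G: tangent at (9, 11): λ = (3·9² + 9)/(2·11) ≡ 14/5. 5⁻¹ ≡ 7 (mod 17) since 5·7 = 35 ≡ 1, so λ ≡ 14·7 ≡ 13.
  x = λ² - 9 - 9 = 169 - 18 ≡ 15; y = λ·(9 - 15) - 11 ≡ 13. → (15, 13)
3G: (15, 13) + (9, 11). λ = (11 - 13)/(9 - 15) ≡ 15/11 mod 17. 11⁻¹ ≡ 14 (mod 17), so λ ≡ 6.
  x = λ² - 15 - 9 = 36 - 24 ≡ 12; y = λ·(15 - 12) - 13 ≡ 5. → (12, 5)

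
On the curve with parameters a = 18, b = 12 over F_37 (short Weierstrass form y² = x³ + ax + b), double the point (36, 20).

tangent at (36, 20): λ = (3·36² + 18)/(2·20) ≡ 21/3. 3⁻¹ ≡ 25 (mod 37), so λ ≡ 21·25 ≡ 7.
  x = λ² - 36 - 36 = 49 - 72 ≡ 14; y = λ·(36 - 14) - 20 ≡ 23. → (14, 23)

(14, 23)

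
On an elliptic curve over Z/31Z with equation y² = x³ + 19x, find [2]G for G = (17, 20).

tangent at (17, 20): λ = (3·17² + 19)/(2·20) ≡ 18/9. 9⁻¹ ≡ 7 (mod 31), so λ ≡ 18·7 ≡ 2.
  x = λ² - 17 - 17 = 4 - 34 ≡ 1; y = λ·(17 - 1) - 20 ≡ 12. → (1, 12)

(1, 12)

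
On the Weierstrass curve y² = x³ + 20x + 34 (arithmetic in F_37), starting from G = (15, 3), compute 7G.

(16, 26)

Repeated addition: build up to 7G.
2G: tangent at (15, 3): λ = (3·15² + 20)/(2·3) ≡ 29/6. 6⁻¹ ≡ 31 (mod 37) since 6·31 = 186 ≡ 1, so λ ≡ 29·31 ≡ 11.
  x = λ² - 15 - 15 = 121 - 30 ≡ 17; y = λ·(15 - 17) - 3 ≡ 12. → (17, 12)
3G: (17, 12) + (15, 3). λ = (3 - 12)/(15 - 17) ≡ 28/35 mod 37. 35⁻¹ ≡ 18 (mod 37), so λ ≡ 23.
  x = λ² - 17 - 15 = 529 - 32 ≡ 16; y = λ·(17 - 16) - 12 ≡ 11. → (16, 11)
4G: (16, 11) + (15, 3). λ = (3 - 11)/(15 - 16) ≡ 29/36 mod 37. 36⁻¹ ≡ 36 (mod 37), so λ ≡ 8.
  x = λ² - 16 - 15 = 64 - 31 ≡ 33; y = λ·(16 - 33) - 11 ≡ 1. → (33, 1)
5G: (33, 1) + (15, 3). λ = (3 - 1)/(15 - 33) ≡ 2/19 mod 37. 19⁻¹ ≡ 2 (mod 37) since 19·2 = 38 ≡ 1, so λ ≡ 4.
  x = λ² - 33 - 15 = 16 - 48 ≡ 5; y = λ·(33 - 5) - 1 ≡ 0. → (5, 0)
6G: (5, 0) + (15, 3). λ = (3 - 0)/(15 - 5) ≡ 3/10 mod 37. 10⁻¹ ≡ 26 (mod 37), so λ ≡ 4.
  x = λ² - 5 - 15 = 16 - 20 ≡ 33; y = λ·(5 - 33) - 0 ≡ 36. → (33, 36)
7G: (33, 36) + (15, 3). λ = (3 - 36)/(15 - 33) ≡ 4/19 mod 37. 19⁻¹ ≡ 2 (mod 37) since 19·2 = 38 ≡ 1, so λ ≡ 8.
  x = λ² - 33 - 15 = 64 - 48 ≡ 16; y = λ·(33 - 16) - 36 ≡ 26. → (16, 26)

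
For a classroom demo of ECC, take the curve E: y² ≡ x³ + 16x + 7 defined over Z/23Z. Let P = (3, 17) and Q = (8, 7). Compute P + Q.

(3, 17) + (8, 7). λ = (7 - 17)/(8 - 3) ≡ 13/5 mod 23. 5⁻¹ ≡ 14 (mod 23) since 5·14 = 70 ≡ 1, so λ ≡ 21.
  x = λ² - 3 - 8 = 441 - 11 ≡ 16; y = λ·(3 - 16) - 17 ≡ 9. → (16, 9)

(16, 9)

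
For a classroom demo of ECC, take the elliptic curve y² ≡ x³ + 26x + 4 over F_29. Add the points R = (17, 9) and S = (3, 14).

(22, 28)

(17, 9) + (3, 14). λ = (14 - 9)/(3 - 17) ≡ 5/15 mod 29. 15⁻¹ ≡ 2 (mod 29), so λ ≡ 10.
  x = λ² - 17 - 3 = 100 - 20 ≡ 22; y = λ·(17 - 22) - 9 ≡ 28. → (22, 28)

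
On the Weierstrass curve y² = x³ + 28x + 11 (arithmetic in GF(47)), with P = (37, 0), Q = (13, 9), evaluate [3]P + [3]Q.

First 3P:
Repeated addition: build up to 3P.
2P: (37, 0) + (37, 0): same x and y₁ ≡ -y₂, so the sum is O.
3P: O + (37, 0) = (37, 0) (identity).
3P = (37, 0).
Next 3Q:
Repeated addition: build up to 3Q.
2Q: tangent at (13, 9): λ = (3·13² + 28)/(2·9) ≡ 18/18. 18⁻¹ ≡ 34 (mod 47), so λ ≡ 18·34 ≡ 1.
  x = λ² - 13 - 13 = 1 - 26 ≡ 22; y = λ·(13 - 22) - 9 ≡ 29. → (22, 29)
3Q: (22, 29) + (13, 9). λ = (9 - 29)/(13 - 22) ≡ 27/38 mod 47. 38⁻¹ ≡ 26 (mod 47), so λ ≡ 44.
  x = λ² - 22 - 13 = 1936 - 35 ≡ 21; y = λ·(22 - 21) - 29 ≡ 15. → (21, 15)
3Q = (21, 15).
Finally 3P + 3Q:
(37, 0) + (21, 15). λ = (15 - 0)/(21 - 37) ≡ 15/31 mod 47. 31⁻¹ ≡ 44 (mod 47) since 31·44 = 1364 ≡ 1, so λ ≡ 2.
  x = λ² - 37 - 21 = 4 - 58 ≡ 40; y = λ·(37 - 40) - 0 ≡ 41. → (40, 41)

(40, 41)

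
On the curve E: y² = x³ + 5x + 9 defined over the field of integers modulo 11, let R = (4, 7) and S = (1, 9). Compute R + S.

(4, 4)

(4, 7) + (1, 9). λ = (9 - 7)/(1 - 4) ≡ 2/8 mod 11. 8⁻¹ ≡ 7 (mod 11), so λ ≡ 3.
  x = λ² - 4 - 1 = 9 - 5 ≡ 4; y = λ·(4 - 4) - 7 ≡ 4. → (4, 4)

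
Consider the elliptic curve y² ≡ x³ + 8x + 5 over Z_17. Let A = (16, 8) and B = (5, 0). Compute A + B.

(11, 8)

(16, 8) + (5, 0). λ = (0 - 8)/(5 - 16) ≡ 9/6 mod 17. 6⁻¹ ≡ 3 (mod 17), so λ ≡ 10.
  x = λ² - 16 - 5 = 100 - 21 ≡ 11; y = λ·(16 - 11) - 8 ≡ 8. → (11, 8)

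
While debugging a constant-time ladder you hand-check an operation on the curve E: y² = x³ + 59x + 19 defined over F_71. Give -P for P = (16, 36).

(16, 35)

-(16, 36) = (16, -36 mod 71) = (16, 35).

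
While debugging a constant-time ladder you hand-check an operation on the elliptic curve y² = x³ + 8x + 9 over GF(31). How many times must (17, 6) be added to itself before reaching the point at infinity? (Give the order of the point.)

2P: tangent at (17, 6): λ = (3·17² + 8)/(2·6) ≡ 7/12. 12⁻¹ ≡ 13 (mod 31), so λ ≡ 7·13 ≡ 29.
  x = λ² - 17 - 17 = 841 - 34 ≡ 1; y = λ·(17 - 1) - 6 ≡ 24. → (1, 24)
3P: (1, 24) + (17, 6). λ = (6 - 24)/(17 - 1) ≡ 13/16 mod 31. 16⁻¹ ≡ 2 (mod 31), so λ ≡ 26.
  x = λ² - 1 - 17 = 676 - 18 ≡ 7; y = λ·(1 - 7) - 24 ≡ 6. → (7, 6)
4P: (7, 6) + (17, 6). λ = (6 - 6)/(17 - 7) ≡ 0/10 mod 31. 10⁻¹ ≡ 28 (mod 31), so λ ≡ 0.
  x = λ² - 7 - 17 = 0 - 24 ≡ 7; y = λ·(7 - 7) - 6 ≡ 25. → (7, 25)
5P: (7, 25) + (17, 6). λ = (6 - 25)/(17 - 7) ≡ 12/10 mod 31. 10⁻¹ ≡ 28 (mod 31), so λ ≡ 26.
  x = λ² - 7 - 17 = 676 - 24 ≡ 1; y = λ·(7 - 1) - 25 ≡ 7. → (1, 7)
6P: (1, 7) + (17, 6). λ = (6 - 7)/(17 - 1) ≡ 30/16 mod 31. 16⁻¹ ≡ 2 (mod 31), so λ ≡ 29.
  x = λ² - 1 - 17 = 841 - 18 ≡ 17; y = λ·(1 - 17) - 7 ≡ 25. → (17, 25)
7P: (17, 25) + (17, 6): same x and y₁ ≡ -y₂, so the sum is the point at infinity.
7P = the point at infinity, so the order is 7.

7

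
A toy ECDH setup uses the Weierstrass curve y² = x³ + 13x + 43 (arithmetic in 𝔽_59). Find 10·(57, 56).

(9, 2)

Write G = (57, 56).
Double-and-add on 10 = (1010)₂. Start with G = (57, 56) for the leading 1-bit.
double: tangent at (57, 56): λ = (3·57² + 13)/(2·56) ≡ 25/53. 53⁻¹ ≡ 49 (mod 59) since 53·49 = 2597 ≡ 1, so λ ≡ 25·49 ≡ 45.
  x = λ² - 57 - 57 = 2025 - 114 ≡ 23; y = λ·(57 - 23) - 56 ≡ 58. → (23, 58)
double: tangent at (23, 58): λ = (3·23² + 13)/(2·58) ≡ 7/57. 57⁻¹ ≡ 29 (mod 59) since 57·29 = 1653 ≡ 1, so λ ≡ 7·29 ≡ 26.
  x = λ² - 23 - 23 = 676 - 46 ≡ 40; y = λ·(23 - 40) - 58 ≡ 31. → (40, 31)
add G: (40, 31) + (57, 56). λ = (56 - 31)/(57 - 40) ≡ 25/17 mod 59. 17⁻¹ ≡ 7 (mod 59), so λ ≡ 57.
  x = λ² - 40 - 57 = 3249 - 97 ≡ 25; y = λ·(40 - 25) - 31 ≡ 57. → (25, 57)
double: tangent at (25, 57): λ = (3·25² + 13)/(2·57) ≡ 0/55. 55⁻¹ ≡ 44 (mod 59), so λ ≡ 0·44 ≡ 0.
  x = λ² - 25 - 25 = 0 - 50 ≡ 9; y = λ·(25 - 9) - 57 ≡ 2. → (9, 2)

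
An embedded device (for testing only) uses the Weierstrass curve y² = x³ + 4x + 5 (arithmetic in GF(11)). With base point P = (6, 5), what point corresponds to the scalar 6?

Repeated addition: build up to 6P.
2P: tangent at (6, 5): λ = (3·6² + 4)/(2·5) ≡ 2/10. 10⁻¹ ≡ 10 (mod 11), so λ ≡ 2·10 ≡ 9.
  x = λ² - 6 - 6 = 81 - 12 ≡ 3; y = λ·(6 - 3) - 5 ≡ 0. → (3, 0)
3P: (3, 0) + (6, 5). λ = (5 - 0)/(6 - 3) ≡ 5/3 mod 11. 3⁻¹ ≡ 4 (mod 11), so λ ≡ 9.
  x = λ² - 3 - 6 = 81 - 9 ≡ 6; y = λ·(3 - 6) - 0 ≡ 6. → (6, 6)
4P: (6, 6) + (6, 5): same x and y₁ ≡ -y₂, so the sum is O.
5P: O + (6, 5) = (6, 5) (identity).
6P: tangent at (6, 5): λ = (3·6² + 4)/(2·5) ≡ 2/10. 10⁻¹ ≡ 10 (mod 11), so λ ≡ 2·10 ≡ 9.
  x = λ² - 6 - 6 = 81 - 12 ≡ 3; y = λ·(6 - 3) - 5 ≡ 0. → (3, 0)

(3, 0)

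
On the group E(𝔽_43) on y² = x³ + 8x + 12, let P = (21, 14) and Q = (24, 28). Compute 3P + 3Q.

(35, 9)

First 3P:
Repeated addition: build up to 3P.
2P: tangent at (21, 14): λ = (3·21² + 8)/(2·14) ≡ 41/28. 28⁻¹ ≡ 20 (mod 43), so λ ≡ 41·20 ≡ 3.
  x = λ² - 21 - 21 = 9 - 42 ≡ 10; y = λ·(21 - 10) - 14 ≡ 19. → (10, 19)
3P: (10, 19) + (21, 14). λ = (14 - 19)/(21 - 10) ≡ 38/11 mod 43. 11⁻¹ ≡ 4 (mod 43), so λ ≡ 23.
  x = λ² - 10 - 21 = 529 - 31 ≡ 25; y = λ·(10 - 25) - 19 ≡ 23. → (25, 23)
3P = (25, 23).
Next 3Q:
Repeated addition: build up to 3Q.
2Q: tangent at (24, 28): λ = (3·24² + 8)/(2·28) ≡ 16/13. 13⁻¹ ≡ 10 (mod 43) since 13·10 = 130 ≡ 1, so λ ≡ 16·10 ≡ 31.
  x = λ² - 24 - 24 = 961 - 48 ≡ 10; y = λ·(24 - 10) - 28 ≡ 19. → (10, 19)
3Q: (10, 19) + (24, 28). λ = (28 - 19)/(24 - 10) ≡ 9/14 mod 43. 14⁻¹ ≡ 40 (mod 43), so λ ≡ 16.
  x = λ² - 10 - 24 = 256 - 34 ≡ 7; y = λ·(10 - 7) - 19 ≡ 29. → (7, 29)
3Q = (7, 29).
Finally 3P + 3Q:
(25, 23) + (7, 29). λ = (29 - 23)/(7 - 25) ≡ 6/25 mod 43. 25⁻¹ ≡ 31 (mod 43) since 25·31 = 775 ≡ 1, so λ ≡ 14.
  x = λ² - 25 - 7 = 196 - 32 ≡ 35; y = λ·(25 - 35) - 23 ≡ 9. → (35, 9)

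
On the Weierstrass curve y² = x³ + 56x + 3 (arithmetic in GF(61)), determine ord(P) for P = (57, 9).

8

2P: tangent at (57, 9): λ = (3·57² + 56)/(2·9) ≡ 43/18. 18⁻¹ ≡ 17 (mod 61), so λ ≡ 43·17 ≡ 60.
  x = λ² - 57 - 57 = 3600 - 114 ≡ 9; y = λ·(57 - 9) - 9 ≡ 4. → (9, 4)
3P: (9, 4) + (57, 9). λ = (9 - 4)/(57 - 9) ≡ 5/48 mod 61. 48⁻¹ ≡ 14 (mod 61), so λ ≡ 9.
  x = λ² - 9 - 57 = 81 - 66 ≡ 15; y = λ·(9 - 15) - 4 ≡ 3. → (15, 3)
4P: (15, 3) + (57, 9). λ = (9 - 3)/(57 - 15) ≡ 6/42 mod 61. 42⁻¹ ≡ 16 (mod 61) since 42·16 = 672 ≡ 1, so λ ≡ 35.
  x = λ² - 15 - 57 = 1225 - 72 ≡ 55; y = λ·(15 - 55) - 3 ≡ 0. → (55, 0)
5P: (55, 0) + (57, 9). λ = (9 - 0)/(57 - 55) ≡ 9/2 mod 61. 2⁻¹ ≡ 31 (mod 61), so λ ≡ 35.
  x = λ² - 55 - 57 = 1225 - 112 ≡ 15; y = λ·(55 - 15) - 0 ≡ 58. → (15, 58)
6P: (15, 58) + (57, 9). λ = (9 - 58)/(57 - 15) ≡ 12/42 mod 61. 42⁻¹ ≡ 16 (mod 61) since 42·16 = 672 ≡ 1, so λ ≡ 9.
  x = λ² - 15 - 57 = 81 - 72 ≡ 9; y = λ·(15 - 9) - 58 ≡ 57. → (9, 57)
7P: (9, 57) + (57, 9). λ = (9 - 57)/(57 - 9) ≡ 13/48 mod 61. 48⁻¹ ≡ 14 (mod 61), so λ ≡ 60.
  x = λ² - 9 - 57 = 3600 - 66 ≡ 57; y = λ·(9 - 57) - 57 ≡ 52. → (57, 52)
8P: (57, 52) + (57, 9): same x and y₁ ≡ -y₂, so the sum is the point at infinity.
8P = the point at infinity, so the order is 8.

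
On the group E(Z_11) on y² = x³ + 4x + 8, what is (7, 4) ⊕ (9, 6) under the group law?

(7, 4) + (9, 6). λ = (6 - 4)/(9 - 7) ≡ 2/2 mod 11. 2⁻¹ ≡ 6 (mod 11), so λ ≡ 1.
  x = λ² - 7 - 9 = 1 - 16 ≡ 7; y = λ·(7 - 7) - 4 ≡ 7. → (7, 7)

(7, 7)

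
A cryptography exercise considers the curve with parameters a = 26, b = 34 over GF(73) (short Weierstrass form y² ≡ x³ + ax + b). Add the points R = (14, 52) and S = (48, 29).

(14, 52) + (48, 29). λ = (29 - 52)/(48 - 14) ≡ 50/34 mod 73. 34⁻¹ ≡ 58 (mod 73), so λ ≡ 53.
  x = λ² - 14 - 48 = 2809 - 62 ≡ 46; y = λ·(14 - 46) - 52 ≡ 4. → (46, 4)

(46, 4)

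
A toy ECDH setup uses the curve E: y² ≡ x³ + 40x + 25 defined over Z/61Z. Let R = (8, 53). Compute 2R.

(57, 17)

tangent at (8, 53): λ = (3·8² + 40)/(2·53) ≡ 49/45. 45⁻¹ ≡ 19 (mod 61) since 45·19 = 855 ≡ 1, so λ ≡ 49·19 ≡ 16.
  x = λ² - 8 - 8 = 256 - 16 ≡ 57; y = λ·(8 - 57) - 53 ≡ 17. → (57, 17)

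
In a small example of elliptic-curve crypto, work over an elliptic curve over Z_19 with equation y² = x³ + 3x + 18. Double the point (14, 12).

tangent at (14, 12): λ = (3·14² + 3)/(2·12) ≡ 2/5. 5⁻¹ ≡ 4 (mod 19), so λ ≡ 2·4 ≡ 8.
  x = λ² - 14 - 14 = 64 - 28 ≡ 17; y = λ·(14 - 17) - 12 ≡ 2. → (17, 2)

(17, 2)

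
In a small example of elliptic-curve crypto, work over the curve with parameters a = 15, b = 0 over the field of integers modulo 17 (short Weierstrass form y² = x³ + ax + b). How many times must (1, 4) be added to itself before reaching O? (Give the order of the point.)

2P: tangent at (1, 4): λ = (3·1² + 15)/(2·4) ≡ 1/8. 8⁻¹ ≡ 15 (mod 17), so λ ≡ 1·15 ≡ 15.
  x = λ² - 1 - 1 = 225 - 2 ≡ 2; y = λ·(1 - 2) - 4 ≡ 15. → (2, 15)
3P: (2, 15) + (1, 4). λ = (4 - 15)/(1 - 2) ≡ 6/16 mod 17. 16⁻¹ ≡ 16 (mod 17) since 16·16 = 256 ≡ 1, so λ ≡ 11.
  x = λ² - 2 - 1 = 121 - 3 ≡ 16; y = λ·(2 - 16) - 15 ≡ 1. → (16, 1)
4P: (16, 1) + (1, 4). λ = (4 - 1)/(1 - 16) ≡ 3/2 mod 17. 2⁻¹ ≡ 9 (mod 17) since 2·9 = 18 ≡ 1, so λ ≡ 10.
  x = λ² - 16 - 1 = 100 - 17 ≡ 15; y = λ·(16 - 15) - 1 ≡ 9. → (15, 9)
5P: (15, 9) + (1, 4). λ = (4 - 9)/(1 - 15) ≡ 12/3 mod 17. 3⁻¹ ≡ 6 (mod 17) since 3·6 = 18 ≡ 1, so λ ≡ 4.
  x = λ² - 15 - 1 = 16 - 16 ≡ 0; y = λ·(15 - 0) - 9 ≡ 0. → (0, 0)
6P: (0, 0) + (1, 4). λ = (4 - 0)/(1 - 0) ≡ 4/1 mod 17. 1⁻¹ ≡ 1 (mod 17) since 1·1 = 1 ≡ 1, so λ ≡ 4.
  x = λ² - 0 - 1 = 16 - 1 ≡ 15; y = λ·(0 - 15) - 0 ≡ 8. → (15, 8)
7P: (15, 8) + (1, 4). λ = (4 - 8)/(1 - 15) ≡ 13/3 mod 17. 3⁻¹ ≡ 6 (mod 17), so λ ≡ 10.
  x = λ² - 15 - 1 = 100 - 16 ≡ 16; y = λ·(15 - 16) - 8 ≡ 16. → (16, 16)
8P: (16, 16) + (1, 4). λ = (4 - 16)/(1 - 16) ≡ 5/2 mod 17. 2⁻¹ ≡ 9 (mod 17) since 2·9 = 18 ≡ 1, so λ ≡ 11.
  x = λ² - 16 - 1 = 121 - 17 ≡ 2; y = λ·(16 - 2) - 16 ≡ 2. → (2, 2)
9P: (2, 2) + (1, 4). λ = (4 - 2)/(1 - 2) ≡ 2/16 mod 17. 16⁻¹ ≡ 16 (mod 17) since 16·16 = 256 ≡ 1, so λ ≡ 15.
  x = λ² - 2 - 1 = 225 - 3 ≡ 1; y = λ·(2 - 1) - 2 ≡ 13. → (1, 13)
10P: (1, 13) + (1, 4): same x and y₁ ≡ -y₂, so the sum is O.
10P = O, so the order is 10.

10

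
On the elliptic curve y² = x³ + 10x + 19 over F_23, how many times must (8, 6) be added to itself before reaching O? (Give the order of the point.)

9

2P: tangent at (8, 6): λ = (3·8² + 10)/(2·6) ≡ 18/12. 12⁻¹ ≡ 2 (mod 23) since 12·2 = 24 ≡ 1, so λ ≡ 18·2 ≡ 13.
  x = λ² - 8 - 8 = 169 - 16 ≡ 15; y = λ·(8 - 15) - 6 ≡ 18. → (15, 18)
3P: (15, 18) + (8, 6). λ = (6 - 18)/(8 - 15) ≡ 11/16 mod 23. 16⁻¹ ≡ 13 (mod 23), so λ ≡ 5.
  x = λ² - 15 - 8 = 25 - 23 ≡ 2; y = λ·(15 - 2) - 18 ≡ 1. → (2, 1)
4P: (2, 1) + (8, 6). λ = (6 - 1)/(8 - 2) ≡ 5/6 mod 23. 6⁻¹ ≡ 4 (mod 23), so λ ≡ 20.
  x = λ² - 2 - 8 = 400 - 10 ≡ 22; y = λ·(2 - 22) - 1 ≡ 13. → (22, 13)
5P: (22, 13) + (8, 6). λ = (6 - 13)/(8 - 22) ≡ 16/9 mod 23. 9⁻¹ ≡ 18 (mod 23) since 9·18 = 162 ≡ 1, so λ ≡ 12.
  x = λ² - 22 - 8 = 144 - 30 ≡ 22; y = λ·(22 - 22) - 13 ≡ 10. → (22, 10)
6P: (22, 10) + (8, 6). λ = (6 - 10)/(8 - 22) ≡ 19/9 mod 23. 9⁻¹ ≡ 18 (mod 23) since 9·18 = 162 ≡ 1, so λ ≡ 20.
  x = λ² - 22 - 8 = 400 - 30 ≡ 2; y = λ·(22 - 2) - 10 ≡ 22. → (2, 22)
7P: (2, 22) + (8, 6). λ = (6 - 22)/(8 - 2) ≡ 7/6 mod 23. 6⁻¹ ≡ 4 (mod 23), so λ ≡ 5.
  x = λ² - 2 - 8 = 25 - 10 ≡ 15; y = λ·(2 - 15) - 22 ≡ 5. → (15, 5)
8P: (15, 5) + (8, 6). λ = (6 - 5)/(8 - 15) ≡ 1/16 mod 23. 16⁻¹ ≡ 13 (mod 23), so λ ≡ 13.
  x = λ² - 15 - 8 = 169 - 23 ≡ 8; y = λ·(15 - 8) - 5 ≡ 17. → (8, 17)
9P: (8, 17) + (8, 6): same x and y₁ ≡ -y₂, so the sum is O.
9P = O, so the order is 9.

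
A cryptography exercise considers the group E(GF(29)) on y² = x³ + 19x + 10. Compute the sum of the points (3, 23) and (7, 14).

(15, 4)

(3, 23) + (7, 14). λ = (14 - 23)/(7 - 3) ≡ 20/4 mod 29. 4⁻¹ ≡ 22 (mod 29), so λ ≡ 5.
  x = λ² - 3 - 7 = 25 - 10 ≡ 15; y = λ·(3 - 15) - 23 ≡ 4. → (15, 4)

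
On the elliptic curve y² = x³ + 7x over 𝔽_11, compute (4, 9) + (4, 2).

O

The two points share x = 4 and their y-coordinates satisfy 9 + 2 ≡ 0 (mod 11), so they are inverses. Their sum is the point at infinity.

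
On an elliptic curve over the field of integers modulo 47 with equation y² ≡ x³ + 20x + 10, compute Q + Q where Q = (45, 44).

(22, 37)

tangent at (45, 44): λ = (3·45² + 20)/(2·44) ≡ 32/41. 41⁻¹ ≡ 39 (mod 47) since 41·39 = 1599 ≡ 1, so λ ≡ 32·39 ≡ 26.
  x = λ² - 45 - 45 = 676 - 90 ≡ 22; y = λ·(45 - 22) - 44 ≡ 37. → (22, 37)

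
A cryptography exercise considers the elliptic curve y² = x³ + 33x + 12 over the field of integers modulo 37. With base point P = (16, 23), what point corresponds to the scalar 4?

Double-and-add on 4 = (100)₂. Start with P = (16, 23) for the leading 1-bit.
double: tangent at (16, 23): λ = (3·16² + 33)/(2·23) ≡ 24/9. 9⁻¹ ≡ 33 (mod 37), so λ ≡ 24·33 ≡ 15.
  x = λ² - 16 - 16 = 225 - 32 ≡ 8; y = λ·(16 - 8) - 23 ≡ 23. → (8, 23)
double: tangent at (8, 23): λ = (3·8² + 33)/(2·23) ≡ 3/9. 9⁻¹ ≡ 33 (mod 37), so λ ≡ 3·33 ≡ 25.
  x = λ² - 8 - 8 = 625 - 16 ≡ 17; y = λ·(8 - 17) - 23 ≡ 11. → (17, 11)

(17, 11)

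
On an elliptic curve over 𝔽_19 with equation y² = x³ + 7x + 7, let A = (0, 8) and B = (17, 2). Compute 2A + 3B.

(17, 17)

First 2A:
Repeated addition: build up to 2A.
2A: tangent at (0, 8): λ = (3·0² + 7)/(2·8) ≡ 7/16. 16⁻¹ ≡ 6 (mod 19) since 16·6 = 96 ≡ 1, so λ ≡ 7·6 ≡ 4.
  x = λ² - 0 - 0 = 16 - 0 ≡ 16; y = λ·(0 - 16) - 8 ≡ 4. → (16, 4)
2A = (16, 4).
Next 3B:
Repeated addition: build up to 3B.
2B: tangent at (17, 2): λ = (3·17² + 7)/(2·2) ≡ 0/4. 4⁻¹ ≡ 5 (mod 19), so λ ≡ 0·5 ≡ 0.
  x = λ² - 17 - 17 = 0 - 34 ≡ 4; y = λ·(17 - 4) - 2 ≡ 17. → (4, 17)
3B: (4, 17) + (17, 2). λ = (2 - 17)/(17 - 4) ≡ 4/13 mod 19. 13⁻¹ ≡ 3 (mod 19), so λ ≡ 12.
  x = λ² - 4 - 17 = 144 - 21 ≡ 9; y = λ·(4 - 9) - 17 ≡ 18. → (9, 18)
3B = (9, 18).
Finally 2A + 3B:
(16, 4) + (9, 18). λ = (18 - 4)/(9 - 16) ≡ 14/12 mod 19. 12⁻¹ ≡ 8 (mod 19) since 12·8 = 96 ≡ 1, so λ ≡ 17.
  x = λ² - 16 - 9 = 289 - 25 ≡ 17; y = λ·(16 - 17) - 4 ≡ 17. → (17, 17)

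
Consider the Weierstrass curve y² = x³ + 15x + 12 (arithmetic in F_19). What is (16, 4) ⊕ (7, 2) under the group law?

(16, 4) + (7, 2). λ = (2 - 4)/(7 - 16) ≡ 17/10 mod 19. 10⁻¹ ≡ 2 (mod 19) since 10·2 = 20 ≡ 1, so λ ≡ 15.
  x = λ² - 16 - 7 = 225 - 23 ≡ 12; y = λ·(16 - 12) - 4 ≡ 18. → (12, 18)

(12, 18)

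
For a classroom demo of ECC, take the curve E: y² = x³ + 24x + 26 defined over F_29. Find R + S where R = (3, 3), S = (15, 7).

(3, 3) + (15, 7). λ = (7 - 3)/(15 - 3) ≡ 4/12 mod 29. 12⁻¹ ≡ 17 (mod 29), so λ ≡ 10.
  x = λ² - 3 - 15 = 100 - 18 ≡ 24; y = λ·(3 - 24) - 3 ≡ 19. → (24, 19)

(24, 19)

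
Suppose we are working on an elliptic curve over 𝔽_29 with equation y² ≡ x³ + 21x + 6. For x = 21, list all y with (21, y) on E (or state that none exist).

x³ + 21x + 6 = 9708 ≡ 22 (mod 29).
Square roots of 22 mod 29: 14 and 15 (since 14² = 196 ≡ 22).

14, 15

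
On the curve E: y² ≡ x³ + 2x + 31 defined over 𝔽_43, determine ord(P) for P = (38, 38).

2P: tangent at (38, 38): λ = (3·38² + 2)/(2·38) ≡ 34/33. 33⁻¹ ≡ 30 (mod 43) since 33·30 = 990 ≡ 1, so λ ≡ 34·30 ≡ 31.
  x = λ² - 38 - 38 = 961 - 76 ≡ 25; y = λ·(38 - 25) - 38 ≡ 21. → (25, 21)
3P: (25, 21) + (38, 38). λ = (38 - 21)/(38 - 25) ≡ 17/13 mod 43. 13⁻¹ ≡ 10 (mod 43), so λ ≡ 41.
  x = λ² - 25 - 38 = 1681 - 63 ≡ 27; y = λ·(25 - 27) - 21 ≡ 26. → (27, 26)
4P: (27, 26) + (38, 38). λ = (38 - 26)/(38 - 27) ≡ 12/11 mod 43. 11⁻¹ ≡ 4 (mod 43) since 11·4 = 44 ≡ 1, so λ ≡ 5.
  x = λ² - 27 - 38 = 25 - 65 ≡ 3; y = λ·(27 - 3) - 26 ≡ 8. → (3, 8)
5P: (3, 8) + (38, 38). λ = (38 - 8)/(38 - 3) ≡ 30/35 mod 43. 35⁻¹ ≡ 16 (mod 43), so λ ≡ 7.
  x = λ² - 3 - 38 = 49 - 41 ≡ 8; y = λ·(3 - 8) - 8 ≡ 0. → (8, 0)
6P: (8, 0) + (38, 38). λ = (38 - 0)/(38 - 8) ≡ 38/30 mod 43. 30⁻¹ ≡ 33 (mod 43) since 30·33 = 990 ≡ 1, so λ ≡ 7.
  x = λ² - 8 - 38 = 49 - 46 ≡ 3; y = λ·(8 - 3) - 0 ≡ 35. → (3, 35)
7P: (3, 35) + (38, 38). λ = (38 - 35)/(38 - 3) ≡ 3/35 mod 43. 35⁻¹ ≡ 16 (mod 43) since 35·16 = 560 ≡ 1, so λ ≡ 5.
  x = λ² - 3 - 38 = 25 - 41 ≡ 27; y = λ·(3 - 27) - 35 ≡ 17. → (27, 17)
8P: (27, 17) + (38, 38). λ = (38 - 17)/(38 - 27) ≡ 21/11 mod 43. 11⁻¹ ≡ 4 (mod 43), so λ ≡ 41.
  x = λ² - 27 - 38 = 1681 - 65 ≡ 25; y = λ·(27 - 25) - 17 ≡ 22. → (25, 22)
9P: (25, 22) + (38, 38). λ = (38 - 22)/(38 - 25) ≡ 16/13 mod 43. 13⁻¹ ≡ 10 (mod 43) since 13·10 = 130 ≡ 1, so λ ≡ 31.
  x = λ² - 25 - 38 = 961 - 63 ≡ 38; y = λ·(25 - 38) - 22 ≡ 5. → (38, 5)
10P: (38, 5) + (38, 38): same x and y₁ ≡ -y₂, so the sum is 𝒪.
10P = 𝒪, so the order is 10.

10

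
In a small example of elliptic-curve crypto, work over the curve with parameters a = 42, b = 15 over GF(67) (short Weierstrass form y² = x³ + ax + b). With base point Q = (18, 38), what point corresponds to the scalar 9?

(17, 9)

Repeated addition: build up to 9Q.
2Q: tangent at (18, 38): λ = (3·18² + 42)/(2·38) ≡ 9/9. 9⁻¹ ≡ 15 (mod 67), so λ ≡ 9·15 ≡ 1.
  x = λ² - 18 - 18 = 1 - 36 ≡ 32; y = λ·(18 - 32) - 38 ≡ 15. → (32, 15)
3Q: (32, 15) + (18, 38). λ = (38 - 15)/(18 - 32) ≡ 23/53 mod 67. 53⁻¹ ≡ 43 (mod 67) since 53·43 = 2279 ≡ 1, so λ ≡ 51.
  x = λ² - 32 - 18 = 2601 - 50 ≡ 5; y = λ·(32 - 5) - 15 ≡ 22. → (5, 22)
4Q: (5, 22) + (18, 38). λ = (38 - 22)/(18 - 5) ≡ 16/13 mod 67. 13⁻¹ ≡ 31 (mod 67), so λ ≡ 27.
  x = λ² - 5 - 18 = 729 - 23 ≡ 36; y = λ·(5 - 36) - 22 ≡ 12. → (36, 12)
5Q: (36, 12) + (18, 38). λ = (38 - 12)/(18 - 36) ≡ 26/49 mod 67. 49⁻¹ ≡ 26 (mod 67), so λ ≡ 6.
  x = λ² - 36 - 18 = 36 - 54 ≡ 49; y = λ·(36 - 49) - 12 ≡ 44. → (49, 44)
6Q: (49, 44) + (18, 38). λ = (38 - 44)/(18 - 49) ≡ 61/36 mod 67. 36⁻¹ ≡ 54 (mod 67), so λ ≡ 11.
  x = λ² - 49 - 18 = 121 - 67 ≡ 54; y = λ·(49 - 54) - 44 ≡ 35. → (54, 35)
7Q: (54, 35) + (18, 38). λ = (38 - 35)/(18 - 54) ≡ 3/31 mod 67. 31⁻¹ ≡ 13 (mod 67), so λ ≡ 39.
  x = λ² - 54 - 18 = 1521 - 72 ≡ 42; y = λ·(54 - 42) - 35 ≡ 31. → (42, 31)
8Q: (42, 31) + (18, 38). λ = (38 - 31)/(18 - 42) ≡ 7/43 mod 67. 43⁻¹ ≡ 53 (mod 67) since 43·53 = 2279 ≡ 1, so λ ≡ 36.
  x = λ² - 42 - 18 = 1296 - 60 ≡ 30; y = λ·(42 - 30) - 31 ≡ 66. → (30, 66)
9Q: (30, 66) + (18, 38). λ = (38 - 66)/(18 - 30) ≡ 39/55 mod 67. 55⁻¹ ≡ 39 (mod 67) since 55·39 = 2145 ≡ 1, so λ ≡ 47.
  x = λ² - 30 - 18 = 2209 - 48 ≡ 17; y = λ·(30 - 17) - 66 ≡ 9. → (17, 9)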